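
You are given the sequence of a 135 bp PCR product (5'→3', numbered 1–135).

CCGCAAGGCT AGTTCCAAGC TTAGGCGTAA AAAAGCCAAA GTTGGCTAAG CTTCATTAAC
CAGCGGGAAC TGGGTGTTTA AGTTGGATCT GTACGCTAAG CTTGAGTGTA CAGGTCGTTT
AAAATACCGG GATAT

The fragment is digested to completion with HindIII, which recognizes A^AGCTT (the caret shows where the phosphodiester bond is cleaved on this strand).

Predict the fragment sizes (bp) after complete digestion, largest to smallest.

50, 37, 31, 17 bp

HindIII sites (AAGCTT) start at positions 17, 48, 98.
HindIII cuts after the first base of each site, so after positions 17, 48, 98.
Linear molecule, 3 cuts → 4 fragments:
  1–17 → 17 bp
  18–48 → 31 bp
  49–98 → 50 bp
  99–135 → 37 bp
Sorted largest to smallest: 50, 37, 31, 17 bp.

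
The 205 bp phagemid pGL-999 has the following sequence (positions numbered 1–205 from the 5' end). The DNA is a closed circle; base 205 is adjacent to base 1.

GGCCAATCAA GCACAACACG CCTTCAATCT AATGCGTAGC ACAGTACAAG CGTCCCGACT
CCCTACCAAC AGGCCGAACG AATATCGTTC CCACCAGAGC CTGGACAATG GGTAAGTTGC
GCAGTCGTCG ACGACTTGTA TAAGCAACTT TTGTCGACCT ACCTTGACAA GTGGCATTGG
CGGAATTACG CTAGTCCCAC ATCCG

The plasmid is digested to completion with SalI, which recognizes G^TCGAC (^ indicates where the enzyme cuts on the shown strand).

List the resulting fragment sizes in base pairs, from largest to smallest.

SalI sites (GTCGAC) start at positions 127, 153.
SalI cuts after the first base of each site, so after positions 127, 153.
Circular molecule, 2 cuts → 2 fragments:
  128–153 → 26 bp
  154–205 then 1–127 → 52 + 127 = 179 bp
Sorted largest to smallest: 179, 26 bp.

179, 26 bp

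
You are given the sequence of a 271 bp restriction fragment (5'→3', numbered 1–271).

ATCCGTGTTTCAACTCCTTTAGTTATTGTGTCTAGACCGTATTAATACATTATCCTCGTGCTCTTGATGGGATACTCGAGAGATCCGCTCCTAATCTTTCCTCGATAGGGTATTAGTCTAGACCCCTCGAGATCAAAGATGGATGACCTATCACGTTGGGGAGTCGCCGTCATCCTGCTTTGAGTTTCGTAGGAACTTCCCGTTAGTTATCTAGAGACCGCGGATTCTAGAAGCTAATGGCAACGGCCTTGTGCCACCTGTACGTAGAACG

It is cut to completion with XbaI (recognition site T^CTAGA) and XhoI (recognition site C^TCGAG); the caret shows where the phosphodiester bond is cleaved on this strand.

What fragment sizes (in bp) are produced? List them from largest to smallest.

XbaI sites (TCTAGA) start at positions 31, 117, 210, 226.
XbaI cuts after the first base of each site, so after positions 31, 117, 210, 226.
XhoI sites (CTCGAG) start at positions 75, 126.
XhoI cuts after the first base of each site, so after positions 75, 126.
Combined cut positions: 31, 75, 117, 126, 210, 226.
Linear molecule, 6 cuts → 7 fragments:
  1–31 → 31 bp
  32–75 → 44 bp
  76–117 → 42 bp
  118–126 → 9 bp
  127–210 → 84 bp
  211–226 → 16 bp
  227–271 → 45 bp
Sorted largest to smallest: 84, 45, 44, 42, 31, 16, 9 bp.

84, 45, 44, 42, 31, 16, 9 bp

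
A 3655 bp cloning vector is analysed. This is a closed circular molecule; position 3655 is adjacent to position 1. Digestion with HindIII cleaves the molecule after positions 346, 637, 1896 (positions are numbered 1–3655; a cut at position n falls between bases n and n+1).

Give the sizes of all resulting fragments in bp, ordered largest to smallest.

2105, 1259, 291 bp

Circular molecule, 3 cuts → 3 fragments:
  637 − 346 = 291 bp
  1896 − 637 = 1259 bp
  wrap: 3655 − 1896 + 346 = 2105 bp
Sorted largest to smallest: 2105, 1259, 291 bp.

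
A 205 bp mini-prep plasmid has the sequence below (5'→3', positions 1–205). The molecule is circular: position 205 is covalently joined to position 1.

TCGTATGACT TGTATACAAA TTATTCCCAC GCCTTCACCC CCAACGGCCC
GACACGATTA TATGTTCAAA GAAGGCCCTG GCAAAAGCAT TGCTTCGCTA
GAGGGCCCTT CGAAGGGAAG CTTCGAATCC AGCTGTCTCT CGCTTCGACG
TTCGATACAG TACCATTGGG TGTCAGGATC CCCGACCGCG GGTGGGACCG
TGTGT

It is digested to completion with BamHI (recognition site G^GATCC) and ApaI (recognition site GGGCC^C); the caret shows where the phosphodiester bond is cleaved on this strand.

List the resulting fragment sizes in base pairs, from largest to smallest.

136, 69 bp

The BamHI site (GGATCC) starts at position 176.
BamHI cuts after the first base of each site, so after position 176.
The ApaI site (GGGCCC) starts at position 103.
ApaI cuts after base 5 of each site (before the last base), so after position 107.
Combined cut positions: 107, 176.
Circular molecule, 2 cuts → 2 fragments:
  108–176 → 69 bp
  177–205 then 1–107 → 29 + 107 = 136 bp
Sorted largest to smallest: 136, 69 bp.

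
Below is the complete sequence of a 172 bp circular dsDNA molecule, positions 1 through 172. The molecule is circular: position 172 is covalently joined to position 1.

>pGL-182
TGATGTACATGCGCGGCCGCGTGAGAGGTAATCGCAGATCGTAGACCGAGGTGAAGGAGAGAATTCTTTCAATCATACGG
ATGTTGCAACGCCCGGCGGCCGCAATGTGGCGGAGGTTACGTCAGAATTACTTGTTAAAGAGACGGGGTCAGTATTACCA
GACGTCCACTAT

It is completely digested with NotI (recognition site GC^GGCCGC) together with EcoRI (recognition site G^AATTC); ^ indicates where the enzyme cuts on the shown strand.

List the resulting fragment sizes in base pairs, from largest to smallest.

89, 47, 36 bp

NotI sites (GCGGCCGC) start at positions 13, 96.
NotI cuts after base 2 of each site, so after positions 14, 97.
The EcoRI site (GAATTC) starts at position 61.
EcoRI cuts after the first base of each site, so after position 61.
Combined cut positions: 14, 61, 97.
Circular molecule, 3 cuts → 3 fragments:
  15–61 → 47 bp
  62–97 → 36 bp
  98–172 then 1–14 → 75 + 14 = 89 bp
Sorted largest to smallest: 89, 47, 36 bp.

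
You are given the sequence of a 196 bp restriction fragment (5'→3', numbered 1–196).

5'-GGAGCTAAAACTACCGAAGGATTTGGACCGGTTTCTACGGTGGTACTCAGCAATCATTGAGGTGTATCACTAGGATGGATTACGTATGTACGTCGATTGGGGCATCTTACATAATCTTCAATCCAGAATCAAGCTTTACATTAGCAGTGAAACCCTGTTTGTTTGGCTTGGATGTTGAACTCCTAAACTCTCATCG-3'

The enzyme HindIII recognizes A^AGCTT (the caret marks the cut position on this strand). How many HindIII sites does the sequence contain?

AAGCTT occurs starting at position 131.
HindIII cuts at 1 site.

1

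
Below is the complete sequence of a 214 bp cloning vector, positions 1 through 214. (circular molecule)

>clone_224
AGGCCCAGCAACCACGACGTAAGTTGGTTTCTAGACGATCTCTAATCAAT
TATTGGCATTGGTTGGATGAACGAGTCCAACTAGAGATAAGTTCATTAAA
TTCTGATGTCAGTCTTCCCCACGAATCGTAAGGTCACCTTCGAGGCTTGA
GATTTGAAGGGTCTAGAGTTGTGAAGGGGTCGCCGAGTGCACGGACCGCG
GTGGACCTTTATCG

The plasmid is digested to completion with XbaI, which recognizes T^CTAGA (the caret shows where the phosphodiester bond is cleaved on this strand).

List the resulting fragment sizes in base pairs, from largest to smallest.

XbaI sites (TCTAGA) start at positions 30, 162.
XbaI cuts after the first base of each site, so after positions 30, 162.
Circular molecule, 2 cuts → 2 fragments:
  31–162 → 132 bp
  163–214 then 1–30 → 52 + 30 = 82 bp
Sorted largest to smallest: 132, 82 bp.

132, 82 bp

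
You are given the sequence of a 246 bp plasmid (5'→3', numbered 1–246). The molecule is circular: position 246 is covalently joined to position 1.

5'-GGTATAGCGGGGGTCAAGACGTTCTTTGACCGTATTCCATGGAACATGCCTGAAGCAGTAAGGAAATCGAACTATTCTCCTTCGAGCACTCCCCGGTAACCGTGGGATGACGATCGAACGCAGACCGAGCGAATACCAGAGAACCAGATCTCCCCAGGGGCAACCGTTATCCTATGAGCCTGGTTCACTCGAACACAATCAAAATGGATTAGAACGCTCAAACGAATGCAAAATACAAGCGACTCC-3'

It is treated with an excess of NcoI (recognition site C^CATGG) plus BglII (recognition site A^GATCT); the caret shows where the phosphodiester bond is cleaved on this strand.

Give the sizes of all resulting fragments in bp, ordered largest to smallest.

The NcoI site (CCATGG) starts at position 37.
NcoI cuts after the first base of each site, so after position 37.
The BglII site (AGATCT) starts at position 146.
BglII cuts after the first base of each site, so after position 146.
Combined cut positions: 37, 146.
Circular molecule, 2 cuts → 2 fragments:
  38–146 → 109 bp
  147–246 then 1–37 → 100 + 37 = 137 bp
Sorted largest to smallest: 137, 109 bp.

137, 109 bp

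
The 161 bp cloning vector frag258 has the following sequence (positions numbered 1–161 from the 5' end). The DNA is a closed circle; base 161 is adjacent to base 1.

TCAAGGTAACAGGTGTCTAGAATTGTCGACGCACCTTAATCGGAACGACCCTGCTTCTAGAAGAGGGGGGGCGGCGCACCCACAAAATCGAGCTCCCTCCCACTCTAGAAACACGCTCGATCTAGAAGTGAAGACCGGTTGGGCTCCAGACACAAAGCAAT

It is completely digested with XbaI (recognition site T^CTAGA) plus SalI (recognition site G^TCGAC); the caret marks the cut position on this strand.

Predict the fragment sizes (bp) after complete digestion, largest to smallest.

XbaI sites (TCTAGA) start at positions 16, 56, 104, 121.
XbaI cuts after the first base of each site, so after positions 16, 56, 104, 121.
The SalI site (GTCGAC) starts at position 25.
SalI cuts after the first base of each site, so after position 25.
Combined cut positions: 16, 25, 56, 104, 121.
Circular molecule, 5 cuts → 5 fragments:
  17–25 → 9 bp
  26–56 → 31 bp
  57–104 → 48 bp
  105–121 → 17 bp
  122–161 then 1–16 → 40 + 16 = 56 bp
Sorted largest to smallest: 56, 48, 31, 17, 9 bp.

56, 48, 31, 17, 9 bp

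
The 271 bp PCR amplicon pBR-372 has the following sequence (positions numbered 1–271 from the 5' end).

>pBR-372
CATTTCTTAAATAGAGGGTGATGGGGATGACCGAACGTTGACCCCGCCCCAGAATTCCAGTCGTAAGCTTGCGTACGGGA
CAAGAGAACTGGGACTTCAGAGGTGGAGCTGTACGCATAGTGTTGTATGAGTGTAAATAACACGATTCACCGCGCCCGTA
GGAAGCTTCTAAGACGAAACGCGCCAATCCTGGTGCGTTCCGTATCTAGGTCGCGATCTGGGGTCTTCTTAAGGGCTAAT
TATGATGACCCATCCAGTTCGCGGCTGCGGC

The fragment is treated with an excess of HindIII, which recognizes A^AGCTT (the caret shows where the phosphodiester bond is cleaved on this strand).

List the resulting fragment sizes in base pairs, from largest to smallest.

HindIII sites (AAGCTT) start at positions 65, 163.
HindIII cuts after the first base of each site, so after positions 65, 163.
Linear molecule, 2 cuts → 3 fragments:
  1–65 → 65 bp
  66–163 → 98 bp
  164–271 → 108 bp
Sorted largest to smallest: 108, 98, 65 bp.

108, 98, 65 bp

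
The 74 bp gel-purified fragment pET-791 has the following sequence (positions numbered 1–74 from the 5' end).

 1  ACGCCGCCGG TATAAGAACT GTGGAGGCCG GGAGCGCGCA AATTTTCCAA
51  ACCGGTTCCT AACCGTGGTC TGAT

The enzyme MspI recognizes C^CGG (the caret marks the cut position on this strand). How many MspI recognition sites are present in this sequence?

3

CCGG occurs starting at positions 7, 28, 52.
MspI cuts at 3 sites.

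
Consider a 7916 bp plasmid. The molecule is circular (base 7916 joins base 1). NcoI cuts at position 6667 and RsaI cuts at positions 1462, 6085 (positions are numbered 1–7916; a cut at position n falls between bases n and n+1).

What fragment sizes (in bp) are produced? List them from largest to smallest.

4623, 2711, 582 bp

Combined cut positions (sorted): 1462, 6085, 6667.
Circular molecule, 3 cuts → 3 fragments:
  6085 − 1462 = 4623 bp
  6667 − 6085 = 582 bp
  wrap: 7916 − 6667 + 1462 = 2711 bp
Sorted largest to smallest: 4623, 2711, 582 bp.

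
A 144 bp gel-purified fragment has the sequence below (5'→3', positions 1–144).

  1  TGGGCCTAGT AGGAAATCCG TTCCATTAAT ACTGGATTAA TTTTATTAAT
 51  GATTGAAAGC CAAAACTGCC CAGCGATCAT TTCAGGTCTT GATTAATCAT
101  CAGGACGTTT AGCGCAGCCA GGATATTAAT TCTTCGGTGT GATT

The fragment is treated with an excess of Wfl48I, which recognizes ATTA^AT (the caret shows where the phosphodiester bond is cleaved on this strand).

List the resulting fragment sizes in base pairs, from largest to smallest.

Wfl48I sites (ATTAAT) start at positions 25, 36, 45, 92, 125.
Wfl48I cuts after base 4 of each site, so after positions 28, 39, 48, 95, 128.
Linear molecule, 5 cuts → 6 fragments:
  1–28 → 28 bp
  29–39 → 11 bp
  40–48 → 9 bp
  49–95 → 47 bp
  96–128 → 33 bp
  129–144 → 16 bp
Sorted largest to smallest: 47, 33, 28, 16, 11, 9 bp.

47, 33, 28, 16, 11, 9 bp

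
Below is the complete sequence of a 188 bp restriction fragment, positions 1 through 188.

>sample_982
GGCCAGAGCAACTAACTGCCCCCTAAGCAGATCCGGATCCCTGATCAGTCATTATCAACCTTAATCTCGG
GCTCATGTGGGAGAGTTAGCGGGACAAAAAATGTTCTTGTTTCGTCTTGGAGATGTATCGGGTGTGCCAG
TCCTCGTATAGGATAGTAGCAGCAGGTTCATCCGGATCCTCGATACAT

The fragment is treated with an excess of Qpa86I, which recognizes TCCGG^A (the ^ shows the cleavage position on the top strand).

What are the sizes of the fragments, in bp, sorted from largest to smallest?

139, 36, 13 bp

Qpa86I sites (TCCGGA) start at positions 32, 171.
Qpa86I cuts after base 5 of each site (before the last base), so after positions 36, 175.
Linear molecule, 2 cuts → 3 fragments:
  1–36 → 36 bp
  37–175 → 139 bp
  176–188 → 13 bp
Sorted largest to smallest: 139, 36, 13 bp.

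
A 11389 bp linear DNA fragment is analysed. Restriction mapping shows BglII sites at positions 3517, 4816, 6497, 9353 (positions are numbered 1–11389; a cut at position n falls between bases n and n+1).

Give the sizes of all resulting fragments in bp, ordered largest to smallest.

Linear molecule, 4 cuts → 5 fragments:
  3517 − 0 = 3517 bp
  4816 − 3517 = 1299 bp
  6497 − 4816 = 1681 bp
  9353 − 6497 = 2856 bp
  11389 − 9353 = 2036 bp
Sorted largest to smallest: 3517, 2856, 2036, 1681, 1299 bp.

3517, 2856, 2036, 1681, 1299 bp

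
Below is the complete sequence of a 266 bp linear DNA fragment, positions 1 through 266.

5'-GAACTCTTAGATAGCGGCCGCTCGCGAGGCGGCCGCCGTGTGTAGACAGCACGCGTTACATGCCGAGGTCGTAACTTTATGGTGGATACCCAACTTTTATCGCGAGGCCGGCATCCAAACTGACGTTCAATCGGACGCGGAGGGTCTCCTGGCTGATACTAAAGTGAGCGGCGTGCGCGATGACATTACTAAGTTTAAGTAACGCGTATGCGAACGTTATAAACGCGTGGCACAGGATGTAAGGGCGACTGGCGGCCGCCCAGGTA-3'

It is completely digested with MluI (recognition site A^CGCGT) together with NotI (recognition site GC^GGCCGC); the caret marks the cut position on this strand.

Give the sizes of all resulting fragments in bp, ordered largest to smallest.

MluI sites (ACGCGT) start at positions 51, 202, 223.
MluI cuts after the first base of each site, so after positions 51, 202, 223.
NotI sites (GCGGCCGC) start at positions 14, 29, 252.
NotI cuts after base 2 of each site, so after positions 15, 30, 253.
Combined cut positions: 15, 30, 51, 202, 223, 253.
Linear molecule, 6 cuts → 7 fragments:
  1–15 → 15 bp
  16–30 → 15 bp
  31–51 → 21 bp
  52–202 → 151 bp
  203–223 → 21 bp
  224–253 → 30 bp
  254–266 → 13 bp
Sorted largest to smallest: 151, 30, 21, 21, 15, 15, 13 bp.

151, 30, 21, 21, 15, 15, 13 bp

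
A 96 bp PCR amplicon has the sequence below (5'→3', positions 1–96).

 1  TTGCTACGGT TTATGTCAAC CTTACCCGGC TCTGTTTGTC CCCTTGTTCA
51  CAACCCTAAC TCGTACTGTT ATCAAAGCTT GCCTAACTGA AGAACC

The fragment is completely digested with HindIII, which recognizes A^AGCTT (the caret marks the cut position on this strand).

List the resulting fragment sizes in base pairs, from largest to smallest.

75, 21 bp

The HindIII site (AAGCTT) starts at position 75.
HindIII cuts after the first base of each site, so after position 75.
Linear molecule, 1 cut → 2 fragments:
  1–75 → 75 bp
  76–96 → 21 bp
Sorted largest to smallest: 75, 21 bp.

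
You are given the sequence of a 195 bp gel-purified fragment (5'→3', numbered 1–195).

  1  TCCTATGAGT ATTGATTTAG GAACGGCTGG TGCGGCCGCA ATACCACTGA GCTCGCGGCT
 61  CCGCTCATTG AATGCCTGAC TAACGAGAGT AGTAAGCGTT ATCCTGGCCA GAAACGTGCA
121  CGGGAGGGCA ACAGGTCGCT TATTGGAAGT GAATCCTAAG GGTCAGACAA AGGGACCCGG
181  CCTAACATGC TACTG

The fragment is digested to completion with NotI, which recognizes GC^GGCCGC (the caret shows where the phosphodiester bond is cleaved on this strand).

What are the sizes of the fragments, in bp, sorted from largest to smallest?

The NotI site (GCGGCCGC) starts at position 32.
NotI cuts after base 2 of each site, so after position 33.
Linear molecule, 1 cut → 2 fragments:
  1–33 → 33 bp
  34–195 → 162 bp
Sorted largest to smallest: 162, 33 bp.

162, 33 bp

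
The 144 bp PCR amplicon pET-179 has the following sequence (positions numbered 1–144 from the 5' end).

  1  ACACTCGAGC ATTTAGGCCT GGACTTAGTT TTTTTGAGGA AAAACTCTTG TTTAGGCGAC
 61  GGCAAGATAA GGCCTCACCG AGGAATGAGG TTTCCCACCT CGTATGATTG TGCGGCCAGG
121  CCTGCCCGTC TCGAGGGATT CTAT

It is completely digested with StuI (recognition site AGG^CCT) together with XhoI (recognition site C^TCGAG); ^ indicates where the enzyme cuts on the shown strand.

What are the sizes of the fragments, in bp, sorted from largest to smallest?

StuI sites (AGGCCT) start at positions 15, 70, 118.
StuI cuts after base 3 of each site, so after positions 17, 72, 120.
XhoI sites (CTCGAG) start at positions 4, 130.
XhoI cuts after the first base of each site, so after positions 4, 130.
Combined cut positions: 4, 17, 72, 120, 130.
Linear molecule, 5 cuts → 6 fragments:
  1–4 → 4 bp
  5–17 → 13 bp
  18–72 → 55 bp
  73–120 → 48 bp
  121–130 → 10 bp
  131–144 → 14 bp
Sorted largest to smallest: 55, 48, 14, 13, 10, 4 bp.

55, 48, 14, 13, 10, 4 bp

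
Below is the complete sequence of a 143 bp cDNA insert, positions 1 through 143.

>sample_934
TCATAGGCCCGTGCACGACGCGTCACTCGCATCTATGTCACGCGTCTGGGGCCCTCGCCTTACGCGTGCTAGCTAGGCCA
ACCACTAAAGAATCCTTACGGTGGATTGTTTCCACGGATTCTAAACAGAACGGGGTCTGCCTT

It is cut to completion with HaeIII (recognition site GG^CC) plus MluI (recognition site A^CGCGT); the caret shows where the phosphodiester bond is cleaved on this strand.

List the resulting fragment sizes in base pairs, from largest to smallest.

HaeIII sites (GGCC) start at positions 6, 50, 76.
HaeIII cuts after base 2 of each site, so after positions 7, 51, 77.
MluI sites (ACGCGT) start at positions 18, 40, 62.
MluI cuts after the first base of each site, so after positions 18, 40, 62.
Combined cut positions: 7, 18, 40, 51, 62, 77.
Linear molecule, 6 cuts → 7 fragments:
  1–7 → 7 bp
  8–18 → 11 bp
  19–40 → 22 bp
  41–51 → 11 bp
  52–62 → 11 bp
  63–77 → 15 bp
  78–143 → 66 bp
Sorted largest to smallest: 66, 22, 15, 11, 11, 11, 7 bp.

66, 22, 15, 11, 11, 11, 7 bp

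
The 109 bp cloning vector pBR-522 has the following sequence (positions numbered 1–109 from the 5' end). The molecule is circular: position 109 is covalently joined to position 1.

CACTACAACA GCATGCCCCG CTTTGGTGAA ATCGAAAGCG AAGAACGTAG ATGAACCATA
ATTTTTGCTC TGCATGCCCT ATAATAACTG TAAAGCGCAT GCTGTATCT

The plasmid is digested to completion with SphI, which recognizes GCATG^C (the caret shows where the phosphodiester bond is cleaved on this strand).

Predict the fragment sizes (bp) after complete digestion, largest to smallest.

SphI sites (GCATGC) start at positions 11, 72, 97.
SphI cuts after base 5 of each site (before the last base), so after positions 15, 76, 101.
Circular molecule, 3 cuts → 3 fragments:
  16–76 → 61 bp
  77–101 → 25 bp
  102–109 then 1–15 → 8 + 15 = 23 bp
Sorted largest to smallest: 61, 25, 23 bp.

61, 25, 23 bp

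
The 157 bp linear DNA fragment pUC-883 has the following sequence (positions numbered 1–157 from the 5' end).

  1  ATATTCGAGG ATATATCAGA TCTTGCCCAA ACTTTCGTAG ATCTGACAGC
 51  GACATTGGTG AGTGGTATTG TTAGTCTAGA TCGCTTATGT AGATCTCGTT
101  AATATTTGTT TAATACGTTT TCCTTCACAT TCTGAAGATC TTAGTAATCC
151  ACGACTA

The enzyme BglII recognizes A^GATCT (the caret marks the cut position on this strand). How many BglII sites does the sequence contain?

4

AGATCT occurs starting at positions 18, 39, 91, 136.
BglII cuts at 4 sites.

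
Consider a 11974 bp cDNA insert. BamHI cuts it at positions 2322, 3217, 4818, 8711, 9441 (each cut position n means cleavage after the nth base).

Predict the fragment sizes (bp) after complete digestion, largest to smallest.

3893, 2533, 2322, 1601, 895, 730 bp

Linear molecule, 5 cuts → 6 fragments:
  2322 − 0 = 2322 bp
  3217 − 2322 = 895 bp
  4818 − 3217 = 1601 bp
  8711 − 4818 = 3893 bp
  9441 − 8711 = 730 bp
  11974 − 9441 = 2533 bp
Sorted largest to smallest: 3893, 2533, 2322, 1601, 895, 730 bp.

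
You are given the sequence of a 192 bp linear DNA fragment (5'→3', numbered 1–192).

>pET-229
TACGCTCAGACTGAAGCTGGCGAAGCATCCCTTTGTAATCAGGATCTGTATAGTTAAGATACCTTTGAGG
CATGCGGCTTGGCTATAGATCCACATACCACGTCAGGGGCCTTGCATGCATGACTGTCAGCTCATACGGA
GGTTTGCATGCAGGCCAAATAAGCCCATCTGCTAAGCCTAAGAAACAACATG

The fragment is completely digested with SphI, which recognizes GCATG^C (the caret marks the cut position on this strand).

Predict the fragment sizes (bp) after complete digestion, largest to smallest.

SphI sites (GCATGC) start at positions 70, 114, 146.
SphI cuts after base 5 of each site (before the last base), so after positions 74, 118, 150.
Linear molecule, 3 cuts → 4 fragments:
  1–74 → 74 bp
  75–118 → 44 bp
  119–150 → 32 bp
  151–192 → 42 bp
Sorted largest to smallest: 74, 44, 42, 32 bp.

74, 44, 42, 32 bp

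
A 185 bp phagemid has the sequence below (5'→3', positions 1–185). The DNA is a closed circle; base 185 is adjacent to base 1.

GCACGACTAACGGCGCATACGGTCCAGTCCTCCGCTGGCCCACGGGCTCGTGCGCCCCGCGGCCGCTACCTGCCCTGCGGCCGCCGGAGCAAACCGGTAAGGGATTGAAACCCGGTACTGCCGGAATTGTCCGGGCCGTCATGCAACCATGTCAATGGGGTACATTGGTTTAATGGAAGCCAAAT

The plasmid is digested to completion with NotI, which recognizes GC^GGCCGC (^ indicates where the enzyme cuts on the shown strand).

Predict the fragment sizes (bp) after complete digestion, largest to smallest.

NotI sites (GCGGCCGC) start at positions 59, 77.
NotI cuts after base 2 of each site, so after positions 60, 78.
Circular molecule, 2 cuts → 2 fragments:
  61–78 → 18 bp
  79–185 then 1–60 → 107 + 60 = 167 bp
Sorted largest to smallest: 167, 18 bp.

167, 18 bp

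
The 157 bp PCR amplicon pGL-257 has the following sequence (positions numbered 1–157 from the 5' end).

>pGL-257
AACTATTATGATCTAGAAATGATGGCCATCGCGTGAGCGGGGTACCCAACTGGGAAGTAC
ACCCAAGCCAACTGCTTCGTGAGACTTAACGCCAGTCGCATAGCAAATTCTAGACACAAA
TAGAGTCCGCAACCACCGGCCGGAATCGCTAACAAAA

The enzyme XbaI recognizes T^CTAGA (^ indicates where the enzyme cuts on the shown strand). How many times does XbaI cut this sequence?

2

TCTAGA occurs starting at positions 12, 109.
XbaI cuts at 2 sites.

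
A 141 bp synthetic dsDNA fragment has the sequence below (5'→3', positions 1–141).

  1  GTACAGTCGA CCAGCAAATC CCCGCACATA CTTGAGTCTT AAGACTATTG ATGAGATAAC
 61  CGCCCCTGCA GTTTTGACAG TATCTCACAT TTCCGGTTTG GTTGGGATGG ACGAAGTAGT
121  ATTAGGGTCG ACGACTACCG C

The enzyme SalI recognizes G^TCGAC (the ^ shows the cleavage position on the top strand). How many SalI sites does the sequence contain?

2

GTCGAC occurs starting at positions 6, 127.
SalI cuts at 2 sites.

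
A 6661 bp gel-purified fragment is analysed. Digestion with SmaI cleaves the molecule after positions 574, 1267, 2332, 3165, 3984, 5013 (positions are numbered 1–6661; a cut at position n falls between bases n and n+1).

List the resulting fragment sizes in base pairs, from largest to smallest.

1648, 1065, 1029, 833, 819, 693, 574 bp

Linear molecule, 6 cuts → 7 fragments:
  574 − 0 = 574 bp
  1267 − 574 = 693 bp
  2332 − 1267 = 1065 bp
  3165 − 2332 = 833 bp
  3984 − 3165 = 819 bp
  5013 − 3984 = 1029 bp
  6661 − 5013 = 1648 bp
Sorted largest to smallest: 1648, 1065, 1029, 833, 819, 693, 574 bp.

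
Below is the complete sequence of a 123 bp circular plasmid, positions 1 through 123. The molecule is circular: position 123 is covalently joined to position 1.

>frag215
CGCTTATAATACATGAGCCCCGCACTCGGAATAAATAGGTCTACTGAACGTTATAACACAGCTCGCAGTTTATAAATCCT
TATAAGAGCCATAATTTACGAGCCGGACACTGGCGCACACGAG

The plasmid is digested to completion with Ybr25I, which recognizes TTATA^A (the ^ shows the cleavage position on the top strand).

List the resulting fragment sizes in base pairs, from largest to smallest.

Ybr25I sites (TTATAA) start at positions 4, 51, 70, 80.
Ybr25I cuts after base 5 of each site (before the last base), so after positions 8, 55, 74, 84.
Circular molecule, 4 cuts → 4 fragments:
  9–55 → 47 bp
  56–74 → 19 bp
  75–84 → 10 bp
  85–123 then 1–8 → 39 + 8 = 47 bp
Sorted largest to smallest: 47, 47, 19, 10 bp.

47, 47, 19, 10 bp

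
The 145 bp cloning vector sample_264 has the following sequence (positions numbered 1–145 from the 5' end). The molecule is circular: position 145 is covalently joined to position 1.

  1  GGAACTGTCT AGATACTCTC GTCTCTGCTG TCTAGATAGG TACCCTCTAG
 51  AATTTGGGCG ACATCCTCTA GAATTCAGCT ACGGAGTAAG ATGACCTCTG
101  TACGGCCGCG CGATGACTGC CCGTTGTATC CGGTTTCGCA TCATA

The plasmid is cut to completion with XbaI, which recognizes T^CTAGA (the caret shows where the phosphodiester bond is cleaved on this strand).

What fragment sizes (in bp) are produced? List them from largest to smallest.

XbaI sites (TCTAGA) start at positions 8, 31, 46, 67.
XbaI cuts after the first base of each site, so after positions 8, 31, 46, 67.
Circular molecule, 4 cuts → 4 fragments:
  9–31 → 23 bp
  32–46 → 15 bp
  47–67 → 21 bp
  68–145 then 1–8 → 78 + 8 = 86 bp
Sorted largest to smallest: 86, 23, 21, 15 bp.

86, 23, 21, 15 bp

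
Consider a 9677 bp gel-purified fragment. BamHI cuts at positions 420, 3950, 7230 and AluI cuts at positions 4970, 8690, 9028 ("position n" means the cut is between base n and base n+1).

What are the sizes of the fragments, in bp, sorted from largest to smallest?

3530, 2260, 1460, 1020, 649, 420, 338 bp

Combined cut positions (sorted): 420, 3950, 4970, 7230, 8690, 9028.
Linear molecule, 6 cuts → 7 fragments:
  420 − 0 = 420 bp
  3950 − 420 = 3530 bp
  4970 − 3950 = 1020 bp
  7230 − 4970 = 2260 bp
  8690 − 7230 = 1460 bp
  9028 − 8690 = 338 bp
  9677 − 9028 = 649 bp
Sorted largest to smallest: 3530, 2260, 1460, 1020, 649, 420, 338 bp.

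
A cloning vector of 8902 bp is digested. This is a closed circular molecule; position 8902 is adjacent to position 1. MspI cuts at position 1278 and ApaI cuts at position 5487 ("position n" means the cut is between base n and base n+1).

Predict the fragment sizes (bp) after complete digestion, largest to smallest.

Combined cut positions (sorted): 1278, 5487.
Circular molecule, 2 cuts → 2 fragments:
  5487 − 1278 = 4209 bp
  wrap: 8902 − 5487 + 1278 = 4693 bp
Sorted largest to smallest: 4693, 4209 bp.

4693, 4209 bp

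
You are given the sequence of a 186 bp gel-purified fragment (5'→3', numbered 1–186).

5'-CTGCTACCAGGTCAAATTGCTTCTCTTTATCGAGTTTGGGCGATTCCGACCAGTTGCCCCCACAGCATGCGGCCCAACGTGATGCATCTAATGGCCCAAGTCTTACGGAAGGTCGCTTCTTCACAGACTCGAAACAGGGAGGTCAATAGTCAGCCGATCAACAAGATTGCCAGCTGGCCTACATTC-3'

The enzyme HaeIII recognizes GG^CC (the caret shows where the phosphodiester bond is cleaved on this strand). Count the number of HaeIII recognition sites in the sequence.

GGCC occurs starting at positions 71, 93, 176.
HaeIII cuts at 3 sites.

3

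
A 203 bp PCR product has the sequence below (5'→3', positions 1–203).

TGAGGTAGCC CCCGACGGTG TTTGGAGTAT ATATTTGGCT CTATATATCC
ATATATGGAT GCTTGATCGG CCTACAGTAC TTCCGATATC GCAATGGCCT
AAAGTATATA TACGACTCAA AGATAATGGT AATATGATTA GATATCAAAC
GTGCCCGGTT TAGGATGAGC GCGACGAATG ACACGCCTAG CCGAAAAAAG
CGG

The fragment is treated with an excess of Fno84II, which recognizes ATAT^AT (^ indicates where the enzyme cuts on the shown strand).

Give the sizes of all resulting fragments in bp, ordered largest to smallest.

Fno84II sites (ATATAT) start at positions 29, 43, 51, 106.
Fno84II cuts after base 4 of each site, so after positions 32, 46, 54, 109.
Linear molecule, 4 cuts → 5 fragments:
  1–32 → 32 bp
  33–46 → 14 bp
  47–54 → 8 bp
  55–109 → 55 bp
  110–203 → 94 bp
Sorted largest to smallest: 94, 55, 32, 14, 8 bp.

94, 55, 32, 14, 8 bp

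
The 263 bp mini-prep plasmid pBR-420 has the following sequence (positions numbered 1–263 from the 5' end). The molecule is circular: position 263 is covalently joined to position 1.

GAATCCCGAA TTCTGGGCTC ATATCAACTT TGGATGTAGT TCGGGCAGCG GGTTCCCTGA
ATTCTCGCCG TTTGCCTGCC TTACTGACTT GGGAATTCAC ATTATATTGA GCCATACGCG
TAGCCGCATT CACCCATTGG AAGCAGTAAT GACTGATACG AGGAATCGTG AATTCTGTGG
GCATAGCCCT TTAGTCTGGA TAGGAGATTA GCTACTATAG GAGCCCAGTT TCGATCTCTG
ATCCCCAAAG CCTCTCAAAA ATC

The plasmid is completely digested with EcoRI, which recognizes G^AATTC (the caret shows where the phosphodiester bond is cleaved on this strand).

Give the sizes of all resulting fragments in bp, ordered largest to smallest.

101, 77, 51, 34 bp

EcoRI sites (GAATTC) start at positions 8, 59, 93, 170.
EcoRI cuts after the first base of each site, so after positions 8, 59, 93, 170.
Circular molecule, 4 cuts → 4 fragments:
  9–59 → 51 bp
  60–93 → 34 bp
  94–170 → 77 bp
  171–263 then 1–8 → 93 + 8 = 101 bp
Sorted largest to smallest: 101, 77, 51, 34 bp.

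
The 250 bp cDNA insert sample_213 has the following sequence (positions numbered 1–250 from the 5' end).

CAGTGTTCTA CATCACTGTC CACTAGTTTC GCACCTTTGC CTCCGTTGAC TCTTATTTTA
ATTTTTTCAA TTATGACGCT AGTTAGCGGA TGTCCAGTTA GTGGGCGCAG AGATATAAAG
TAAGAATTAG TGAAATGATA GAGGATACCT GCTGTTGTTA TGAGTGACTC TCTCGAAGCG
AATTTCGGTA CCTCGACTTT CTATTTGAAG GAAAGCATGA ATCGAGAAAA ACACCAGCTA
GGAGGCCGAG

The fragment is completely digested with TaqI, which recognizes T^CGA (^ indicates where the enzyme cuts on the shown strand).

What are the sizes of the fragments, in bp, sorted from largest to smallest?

TaqI sites (TCGA) start at positions 173, 193, 222.
TaqI cuts after the first base of each site, so after positions 173, 193, 222.
Linear molecule, 3 cuts → 4 fragments:
  1–173 → 173 bp
  174–193 → 20 bp
  194–222 → 29 bp
  223–250 → 28 bp
Sorted largest to smallest: 173, 29, 28, 20 bp.

173, 29, 28, 20 bp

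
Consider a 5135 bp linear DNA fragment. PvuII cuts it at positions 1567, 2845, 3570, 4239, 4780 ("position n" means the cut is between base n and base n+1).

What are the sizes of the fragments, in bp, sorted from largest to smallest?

1567, 1278, 725, 669, 541, 355 bp

Linear molecule, 5 cuts → 6 fragments:
  1567 − 0 = 1567 bp
  2845 − 1567 = 1278 bp
  3570 − 2845 = 725 bp
  4239 − 3570 = 669 bp
  4780 − 4239 = 541 bp
  5135 − 4780 = 355 bp
Sorted largest to smallest: 1567, 1278, 725, 669, 541, 355 bp.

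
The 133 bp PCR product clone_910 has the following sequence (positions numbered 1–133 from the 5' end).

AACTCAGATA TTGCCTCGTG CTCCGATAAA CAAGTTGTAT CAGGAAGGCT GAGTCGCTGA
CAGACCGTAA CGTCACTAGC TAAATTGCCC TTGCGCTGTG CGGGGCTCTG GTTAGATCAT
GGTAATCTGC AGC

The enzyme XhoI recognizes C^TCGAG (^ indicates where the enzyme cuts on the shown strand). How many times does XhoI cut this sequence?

No occurrence of CTCGAG is present in the sequence.
XhoI does not cut: 0 sites.

0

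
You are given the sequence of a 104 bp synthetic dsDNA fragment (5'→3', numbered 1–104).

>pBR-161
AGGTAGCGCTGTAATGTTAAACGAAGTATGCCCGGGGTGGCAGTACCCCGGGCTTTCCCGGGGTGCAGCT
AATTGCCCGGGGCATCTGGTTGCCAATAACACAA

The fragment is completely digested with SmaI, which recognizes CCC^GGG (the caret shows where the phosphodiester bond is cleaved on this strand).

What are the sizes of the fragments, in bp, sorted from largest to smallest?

SmaI sites (CCCGGG) start at positions 31, 47, 57, 76.
SmaI cuts after base 3 of each site, so after positions 33, 49, 59, 78.
Linear molecule, 4 cuts → 5 fragments:
  1–33 → 33 bp
  34–49 → 16 bp
  50–59 → 10 bp
  60–78 → 19 bp
  79–104 → 26 bp
Sorted largest to smallest: 33, 26, 19, 16, 10 bp.

33, 26, 19, 16, 10 bp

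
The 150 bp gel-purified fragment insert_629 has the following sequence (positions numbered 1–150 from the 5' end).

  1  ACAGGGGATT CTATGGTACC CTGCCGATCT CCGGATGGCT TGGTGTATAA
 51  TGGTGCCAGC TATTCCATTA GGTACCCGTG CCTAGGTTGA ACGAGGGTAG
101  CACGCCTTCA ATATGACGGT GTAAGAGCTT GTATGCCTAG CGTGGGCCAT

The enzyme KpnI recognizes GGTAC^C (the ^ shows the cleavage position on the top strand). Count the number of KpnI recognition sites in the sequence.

2

GGTACC occurs starting at positions 15, 71.
KpnI cuts at 2 sites.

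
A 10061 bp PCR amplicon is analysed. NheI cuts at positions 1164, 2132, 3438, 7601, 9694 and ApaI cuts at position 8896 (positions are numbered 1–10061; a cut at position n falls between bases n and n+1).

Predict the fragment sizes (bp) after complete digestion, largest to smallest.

4163, 1306, 1295, 1164, 968, 798, 367 bp

Combined cut positions (sorted): 1164, 2132, 3438, 7601, 8896, 9694.
Linear molecule, 6 cuts → 7 fragments:
  1164 − 0 = 1164 bp
  2132 − 1164 = 968 bp
  3438 − 2132 = 1306 bp
  7601 − 3438 = 4163 bp
  8896 − 7601 = 1295 bp
  9694 − 8896 = 798 bp
  10061 − 9694 = 367 bp
Sorted largest to smallest: 4163, 1306, 1295, 1164, 968, 798, 367 bp.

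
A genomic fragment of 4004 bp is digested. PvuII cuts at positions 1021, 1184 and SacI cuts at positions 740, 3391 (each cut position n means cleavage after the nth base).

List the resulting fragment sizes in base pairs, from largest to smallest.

Combined cut positions (sorted): 740, 1021, 1184, 3391.
Linear molecule, 4 cuts → 5 fragments:
  740 − 0 = 740 bp
  1021 − 740 = 281 bp
  1184 − 1021 = 163 bp
  3391 − 1184 = 2207 bp
  4004 − 3391 = 613 bp
Sorted largest to smallest: 2207, 740, 613, 281, 163 bp.

2207, 740, 613, 281, 163 bp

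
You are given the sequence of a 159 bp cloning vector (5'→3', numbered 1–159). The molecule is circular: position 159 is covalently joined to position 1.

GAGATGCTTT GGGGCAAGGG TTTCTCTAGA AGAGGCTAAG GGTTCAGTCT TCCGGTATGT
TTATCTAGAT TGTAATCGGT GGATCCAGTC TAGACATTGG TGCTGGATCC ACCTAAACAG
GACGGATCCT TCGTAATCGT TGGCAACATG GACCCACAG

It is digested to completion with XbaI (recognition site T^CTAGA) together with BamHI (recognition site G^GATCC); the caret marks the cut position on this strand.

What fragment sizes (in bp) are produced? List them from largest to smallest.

60, 39, 19, 17, 16, 8 bp

XbaI sites (TCTAGA) start at positions 25, 64, 89.
XbaI cuts after the first base of each site, so after positions 25, 64, 89.
BamHI sites (GGATCC) start at positions 81, 105, 124.
BamHI cuts after the first base of each site, so after positions 81, 105, 124.
Combined cut positions: 25, 64, 81, 89, 105, 124.
Circular molecule, 6 cuts → 6 fragments:
  26–64 → 39 bp
  65–81 → 17 bp
  82–89 → 8 bp
  90–105 → 16 bp
  106–124 → 19 bp
  125–159 then 1–25 → 35 + 25 = 60 bp
Sorted largest to smallest: 60, 39, 19, 17, 16, 8 bp.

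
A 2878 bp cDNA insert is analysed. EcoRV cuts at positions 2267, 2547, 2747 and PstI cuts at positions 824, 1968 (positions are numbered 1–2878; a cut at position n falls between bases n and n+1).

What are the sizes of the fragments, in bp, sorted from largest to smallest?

1144, 824, 299, 280, 200, 131 bp

Combined cut positions (sorted): 824, 1968, 2267, 2547, 2747.
Linear molecule, 5 cuts → 6 fragments:
  824 − 0 = 824 bp
  1968 − 824 = 1144 bp
  2267 − 1968 = 299 bp
  2547 − 2267 = 280 bp
  2747 − 2547 = 200 bp
  2878 − 2747 = 131 bp
Sorted largest to smallest: 1144, 824, 299, 280, 200, 131 bp.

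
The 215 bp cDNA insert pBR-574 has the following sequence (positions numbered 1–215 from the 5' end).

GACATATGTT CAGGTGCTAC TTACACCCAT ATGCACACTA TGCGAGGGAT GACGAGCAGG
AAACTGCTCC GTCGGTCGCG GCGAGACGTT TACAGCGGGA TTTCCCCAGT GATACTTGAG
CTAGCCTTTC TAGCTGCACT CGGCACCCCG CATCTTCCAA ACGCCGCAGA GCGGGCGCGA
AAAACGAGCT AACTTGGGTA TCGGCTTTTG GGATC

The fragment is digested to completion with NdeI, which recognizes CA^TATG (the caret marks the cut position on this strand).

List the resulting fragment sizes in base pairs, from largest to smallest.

186, 25, 4 bp

NdeI sites (CATATG) start at positions 3, 28.
NdeI cuts after base 2 of each site, so after positions 4, 29.
Linear molecule, 2 cuts → 3 fragments:
  1–4 → 4 bp
  5–29 → 25 bp
  30–215 → 186 bp
Sorted largest to smallest: 186, 25, 4 bp.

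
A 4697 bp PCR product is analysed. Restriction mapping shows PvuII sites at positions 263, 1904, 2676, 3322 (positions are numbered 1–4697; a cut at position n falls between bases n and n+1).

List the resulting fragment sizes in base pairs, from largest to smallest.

Linear molecule, 4 cuts → 5 fragments:
  263 − 0 = 263 bp
  1904 − 263 = 1641 bp
  2676 − 1904 = 772 bp
  3322 − 2676 = 646 bp
  4697 − 3322 = 1375 bp
Sorted largest to smallest: 1641, 1375, 772, 646, 263 bp.

1641, 1375, 772, 646, 263 bp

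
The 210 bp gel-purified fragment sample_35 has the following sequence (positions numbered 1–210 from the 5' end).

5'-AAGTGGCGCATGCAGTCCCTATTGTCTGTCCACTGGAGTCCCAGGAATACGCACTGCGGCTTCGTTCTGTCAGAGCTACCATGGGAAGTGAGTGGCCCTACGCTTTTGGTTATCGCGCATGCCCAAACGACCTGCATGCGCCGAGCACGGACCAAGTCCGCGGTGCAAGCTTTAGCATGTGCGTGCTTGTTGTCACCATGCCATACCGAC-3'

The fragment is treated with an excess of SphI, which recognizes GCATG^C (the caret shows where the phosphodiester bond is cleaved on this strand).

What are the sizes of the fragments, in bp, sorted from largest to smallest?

109, 72, 17, 12 bp

SphI sites (GCATGC) start at positions 8, 117, 134.
SphI cuts after base 5 of each site (before the last base), so after positions 12, 121, 138.
Linear molecule, 3 cuts → 4 fragments:
  1–12 → 12 bp
  13–121 → 109 bp
  122–138 → 17 bp
  139–210 → 72 bp
Sorted largest to smallest: 109, 72, 17, 12 bp.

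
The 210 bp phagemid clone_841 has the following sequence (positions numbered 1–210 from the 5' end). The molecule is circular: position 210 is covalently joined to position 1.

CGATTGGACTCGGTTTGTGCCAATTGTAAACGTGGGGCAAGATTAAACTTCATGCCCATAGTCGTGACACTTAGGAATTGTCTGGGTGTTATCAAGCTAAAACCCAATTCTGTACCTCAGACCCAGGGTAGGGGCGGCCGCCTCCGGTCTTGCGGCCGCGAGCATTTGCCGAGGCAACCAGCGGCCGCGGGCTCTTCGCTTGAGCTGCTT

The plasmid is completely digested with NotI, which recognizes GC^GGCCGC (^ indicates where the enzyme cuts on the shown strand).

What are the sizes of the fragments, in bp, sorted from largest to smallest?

163, 29, 18 bp

NotI sites (GCGGCCGC) start at positions 134, 152, 181.
NotI cuts after base 2 of each site, so after positions 135, 153, 182.
Circular molecule, 3 cuts → 3 fragments:
  136–153 → 18 bp
  154–182 → 29 bp
  183–210 then 1–135 → 28 + 135 = 163 bp
Sorted largest to smallest: 163, 29, 18 bp.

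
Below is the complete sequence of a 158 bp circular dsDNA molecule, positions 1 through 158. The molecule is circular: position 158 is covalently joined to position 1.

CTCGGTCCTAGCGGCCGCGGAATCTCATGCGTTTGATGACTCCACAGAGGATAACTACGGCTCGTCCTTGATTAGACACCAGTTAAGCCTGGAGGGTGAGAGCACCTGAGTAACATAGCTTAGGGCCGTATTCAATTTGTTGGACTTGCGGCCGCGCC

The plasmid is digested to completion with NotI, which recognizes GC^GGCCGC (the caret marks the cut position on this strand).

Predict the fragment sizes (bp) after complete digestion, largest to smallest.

137, 21 bp

NotI sites (GCGGCCGC) start at positions 11, 148.
NotI cuts after base 2 of each site, so after positions 12, 149.
Circular molecule, 2 cuts → 2 fragments:
  13–149 → 137 bp
  150–158 then 1–12 → 9 + 12 = 21 bp
Sorted largest to smallest: 137, 21 bp.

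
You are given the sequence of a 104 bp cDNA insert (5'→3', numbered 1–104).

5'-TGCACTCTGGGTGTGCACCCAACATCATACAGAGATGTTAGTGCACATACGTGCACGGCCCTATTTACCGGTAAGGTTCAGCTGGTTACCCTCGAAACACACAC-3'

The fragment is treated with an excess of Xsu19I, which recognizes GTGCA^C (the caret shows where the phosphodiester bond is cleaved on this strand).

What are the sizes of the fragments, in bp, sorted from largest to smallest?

Xsu19I sites (GTGCAC) start at positions 13, 41, 51.
Xsu19I cuts after base 5 of each site (before the last base), so after positions 17, 45, 55.
Linear molecule, 3 cuts → 4 fragments:
  1–17 → 17 bp
  18–45 → 28 bp
  46–55 → 10 bp
  56–104 → 49 bp
Sorted largest to smallest: 49, 28, 17, 10 bp.

49, 28, 17, 10 bp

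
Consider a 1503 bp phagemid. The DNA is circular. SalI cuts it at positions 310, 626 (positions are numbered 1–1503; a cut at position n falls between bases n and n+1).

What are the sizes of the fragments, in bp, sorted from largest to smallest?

1187, 316 bp

Circular molecule, 2 cuts → 2 fragments:
  626 − 310 = 316 bp
  wrap: 1503 − 626 + 310 = 1187 bp
Sorted largest to smallest: 1187, 316 bp.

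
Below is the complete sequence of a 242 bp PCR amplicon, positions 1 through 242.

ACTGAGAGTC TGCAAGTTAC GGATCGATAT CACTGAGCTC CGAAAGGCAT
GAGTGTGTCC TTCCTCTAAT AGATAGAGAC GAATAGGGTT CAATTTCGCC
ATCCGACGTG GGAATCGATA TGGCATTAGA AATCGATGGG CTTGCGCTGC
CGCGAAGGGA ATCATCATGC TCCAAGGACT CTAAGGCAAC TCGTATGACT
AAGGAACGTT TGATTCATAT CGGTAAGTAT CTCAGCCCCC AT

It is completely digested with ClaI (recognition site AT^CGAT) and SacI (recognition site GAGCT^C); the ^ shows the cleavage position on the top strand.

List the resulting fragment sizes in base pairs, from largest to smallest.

109, 76, 24, 18, 15 bp

ClaI sites (ATCGAT) start at positions 23, 114, 132.
ClaI cuts after base 2 of each site, so after positions 24, 115, 133.
The SacI site (GAGCTC) starts at position 35.
SacI cuts after base 5 of each site (before the last base), so after position 39.
Combined cut positions: 24, 39, 115, 133.
Linear molecule, 4 cuts → 5 fragments:
  1–24 → 24 bp
  25–39 → 15 bp
  40–115 → 76 bp
  116–133 → 18 bp
  134–242 → 109 bp
Sorted largest to smallest: 109, 76, 24, 18, 15 bp.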